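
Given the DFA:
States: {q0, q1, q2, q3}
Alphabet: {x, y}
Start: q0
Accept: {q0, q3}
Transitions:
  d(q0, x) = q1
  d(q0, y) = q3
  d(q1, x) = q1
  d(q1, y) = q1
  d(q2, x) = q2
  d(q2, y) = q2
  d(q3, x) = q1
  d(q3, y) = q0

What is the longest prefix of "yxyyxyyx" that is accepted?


Run the DFA, marking each prefix where the state is accepting:
  "" -> q0 [accept]
  "y" -> q3 [accept]
  "yx" -> q1 [reject]
  "yxy" -> q1 [reject]
  "yxyy" -> q1 [reject]
  "yxyyx" -> q1 [reject]
  "yxyyxy" -> q1 [reject]
  "yxyyxyy" -> q1 [reject]
  "yxyyxyyx" -> q1 [reject]

"y"


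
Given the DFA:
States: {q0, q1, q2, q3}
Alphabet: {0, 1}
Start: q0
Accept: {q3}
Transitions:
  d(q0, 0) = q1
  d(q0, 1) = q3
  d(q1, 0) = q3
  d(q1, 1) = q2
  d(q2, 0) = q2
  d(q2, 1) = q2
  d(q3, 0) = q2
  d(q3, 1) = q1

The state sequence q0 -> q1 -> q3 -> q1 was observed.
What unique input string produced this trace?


Trace back each transition to find the symbol:
  q0 --[0]--> q1
  q1 --[0]--> q3
  q3 --[1]--> q1

"001"


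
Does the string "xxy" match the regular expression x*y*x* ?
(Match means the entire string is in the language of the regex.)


|string| = 3; first = 'x'; last = 'y'

Yes, "xxy" matches x*y*x*


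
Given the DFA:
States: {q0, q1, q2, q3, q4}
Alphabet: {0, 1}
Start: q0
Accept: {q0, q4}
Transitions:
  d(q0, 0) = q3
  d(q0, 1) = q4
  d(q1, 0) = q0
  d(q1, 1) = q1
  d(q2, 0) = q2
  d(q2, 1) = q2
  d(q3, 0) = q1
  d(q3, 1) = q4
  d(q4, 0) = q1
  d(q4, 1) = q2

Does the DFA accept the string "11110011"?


Trace: q0 -> q4 -> q2 -> q2 -> q2 -> q2 -> q2 -> q2 -> q2
Final state: q2
Accept states: {q0, q4}

No, rejected (final state q2 is not an accept state)


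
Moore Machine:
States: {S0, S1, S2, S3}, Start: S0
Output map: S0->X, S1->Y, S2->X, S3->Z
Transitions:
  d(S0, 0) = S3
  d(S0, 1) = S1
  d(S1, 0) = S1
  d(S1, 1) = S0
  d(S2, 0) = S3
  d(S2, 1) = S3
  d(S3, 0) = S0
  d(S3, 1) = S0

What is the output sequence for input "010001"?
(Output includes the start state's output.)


Start: S0 (output X)
  --0--> S3 (output Z)
  --1--> S0 (output X)
  --0--> S3 (output Z)
  --0--> S0 (output X)
  --0--> S3 (output Z)
  --1--> S0 (output X)

"XZXZXZX"


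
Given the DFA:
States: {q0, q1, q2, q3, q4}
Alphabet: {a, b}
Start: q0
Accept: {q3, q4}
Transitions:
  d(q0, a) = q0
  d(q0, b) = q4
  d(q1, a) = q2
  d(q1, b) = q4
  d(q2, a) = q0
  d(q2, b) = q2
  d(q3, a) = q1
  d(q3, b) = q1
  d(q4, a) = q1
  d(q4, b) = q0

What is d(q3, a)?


Looking up transition d(q3, a)

q1


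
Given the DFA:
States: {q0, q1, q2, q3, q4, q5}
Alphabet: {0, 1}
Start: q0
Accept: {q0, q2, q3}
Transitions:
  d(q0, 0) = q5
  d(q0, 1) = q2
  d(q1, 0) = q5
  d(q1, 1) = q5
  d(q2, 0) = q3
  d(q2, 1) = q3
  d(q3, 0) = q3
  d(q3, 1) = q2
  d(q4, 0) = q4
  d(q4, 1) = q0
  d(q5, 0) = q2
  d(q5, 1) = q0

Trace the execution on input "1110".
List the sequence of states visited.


Input: 1110
d(q0, 1) = q2
d(q2, 1) = q3
d(q3, 1) = q2
d(q2, 0) = q3


q0 -> q2 -> q3 -> q2 -> q3


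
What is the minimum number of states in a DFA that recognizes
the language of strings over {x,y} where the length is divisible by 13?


States track (length) mod 13.
Need 13 states: one per remainder 0..12; accept = remainder 0.

13


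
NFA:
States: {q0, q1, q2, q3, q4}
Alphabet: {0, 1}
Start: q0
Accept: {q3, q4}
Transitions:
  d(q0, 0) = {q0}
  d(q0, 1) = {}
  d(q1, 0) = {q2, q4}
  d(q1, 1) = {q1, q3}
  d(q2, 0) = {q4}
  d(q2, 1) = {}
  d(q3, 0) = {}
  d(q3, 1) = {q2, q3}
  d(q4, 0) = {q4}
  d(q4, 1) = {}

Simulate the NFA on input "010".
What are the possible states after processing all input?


Start: {q0}
  --0--> {q0}
  --1--> {}
  --0--> {}

{} (empty set, no valid transitions)


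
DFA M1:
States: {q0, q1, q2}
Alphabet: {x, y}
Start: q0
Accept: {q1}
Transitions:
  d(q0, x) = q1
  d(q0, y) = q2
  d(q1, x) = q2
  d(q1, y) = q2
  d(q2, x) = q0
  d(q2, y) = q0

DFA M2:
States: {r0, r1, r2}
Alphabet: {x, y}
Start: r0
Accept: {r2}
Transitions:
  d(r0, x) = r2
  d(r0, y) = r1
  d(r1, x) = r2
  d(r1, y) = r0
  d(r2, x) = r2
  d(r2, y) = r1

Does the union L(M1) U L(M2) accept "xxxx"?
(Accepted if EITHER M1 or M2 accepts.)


M1: final=q1 accepted=True
M2: final=r2 accepted=True

Yes, union accepts


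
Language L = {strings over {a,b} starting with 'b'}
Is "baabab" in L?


first symbol = 'b'

Yes, "baabab" is in L


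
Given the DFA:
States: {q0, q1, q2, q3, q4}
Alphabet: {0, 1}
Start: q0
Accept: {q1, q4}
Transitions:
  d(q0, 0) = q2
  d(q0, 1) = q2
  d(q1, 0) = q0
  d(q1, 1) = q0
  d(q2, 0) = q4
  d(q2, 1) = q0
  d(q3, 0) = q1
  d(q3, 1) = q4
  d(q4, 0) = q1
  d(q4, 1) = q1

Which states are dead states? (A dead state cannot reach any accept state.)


Forward reachability from each state:
  q0 -> reaches accept state q1 (live)
  q1 -> reaches accept state q1 (live)
  q2 -> reaches accept state q1 (live)
  q3 -> reaches accept state q1 (live)
  q4 -> reaches accept state q1 (live)

None (all states can reach an accept state)


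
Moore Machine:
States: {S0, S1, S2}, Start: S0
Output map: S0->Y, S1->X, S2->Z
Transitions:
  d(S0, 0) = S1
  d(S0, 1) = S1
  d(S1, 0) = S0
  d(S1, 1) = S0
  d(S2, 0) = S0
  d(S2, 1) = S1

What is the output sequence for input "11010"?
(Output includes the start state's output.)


Start: S0 (output Y)
  --1--> S1 (output X)
  --1--> S0 (output Y)
  --0--> S1 (output X)
  --1--> S0 (output Y)
  --0--> S1 (output X)

"YXYXYX"


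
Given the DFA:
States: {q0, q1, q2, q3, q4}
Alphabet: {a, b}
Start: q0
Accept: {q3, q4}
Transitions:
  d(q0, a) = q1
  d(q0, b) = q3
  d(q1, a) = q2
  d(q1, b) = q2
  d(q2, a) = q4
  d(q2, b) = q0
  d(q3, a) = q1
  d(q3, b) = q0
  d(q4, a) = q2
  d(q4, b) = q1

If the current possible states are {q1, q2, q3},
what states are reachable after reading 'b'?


Apply transition on 'b' from each current state:
  d(q1, b) = q2
  d(q2, b) = q0
  d(q3, b) = q0

{q0, q2}


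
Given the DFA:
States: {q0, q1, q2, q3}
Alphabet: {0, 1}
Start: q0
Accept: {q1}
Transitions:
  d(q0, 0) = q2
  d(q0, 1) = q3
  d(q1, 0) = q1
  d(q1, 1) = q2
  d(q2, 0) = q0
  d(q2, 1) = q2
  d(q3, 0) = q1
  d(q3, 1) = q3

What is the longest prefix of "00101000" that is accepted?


Run the DFA, marking each prefix where the state is accepting:
  "" -> q0 [reject]
  "0" -> q2 [reject]
  "00" -> q0 [reject]
  "001" -> q3 [reject]
  "0010" -> q1 [accept]
  "00101" -> q2 [reject]
  "001010" -> q0 [reject]
  "0010100" -> q2 [reject]
  "00101000" -> q0 [reject]

"0010"


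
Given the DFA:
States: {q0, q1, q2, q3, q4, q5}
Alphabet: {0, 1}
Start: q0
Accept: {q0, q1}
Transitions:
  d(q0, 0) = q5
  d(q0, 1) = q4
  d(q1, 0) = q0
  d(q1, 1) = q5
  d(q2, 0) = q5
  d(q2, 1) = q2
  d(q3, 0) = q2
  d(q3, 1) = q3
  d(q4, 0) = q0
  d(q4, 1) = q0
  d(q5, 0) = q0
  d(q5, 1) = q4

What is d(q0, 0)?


Looking up transition d(q0, 0)

q5


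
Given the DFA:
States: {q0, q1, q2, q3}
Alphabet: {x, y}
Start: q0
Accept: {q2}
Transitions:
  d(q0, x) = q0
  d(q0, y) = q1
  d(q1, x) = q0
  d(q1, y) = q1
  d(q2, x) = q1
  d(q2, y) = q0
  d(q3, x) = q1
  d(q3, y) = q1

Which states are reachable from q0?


BFS from q0:
  layer 0: {q0}
  layer 1: {q1}

{q0, q1}


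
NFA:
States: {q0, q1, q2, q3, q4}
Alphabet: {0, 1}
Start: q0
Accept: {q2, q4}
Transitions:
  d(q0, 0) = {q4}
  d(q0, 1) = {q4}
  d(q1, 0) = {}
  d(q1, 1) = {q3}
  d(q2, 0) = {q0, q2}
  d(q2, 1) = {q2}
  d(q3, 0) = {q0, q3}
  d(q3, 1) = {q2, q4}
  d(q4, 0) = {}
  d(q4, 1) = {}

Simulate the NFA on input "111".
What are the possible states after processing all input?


Start: {q0}
  --1--> {q4}
  --1--> {}
  --1--> {}

{} (empty set, no valid transitions)


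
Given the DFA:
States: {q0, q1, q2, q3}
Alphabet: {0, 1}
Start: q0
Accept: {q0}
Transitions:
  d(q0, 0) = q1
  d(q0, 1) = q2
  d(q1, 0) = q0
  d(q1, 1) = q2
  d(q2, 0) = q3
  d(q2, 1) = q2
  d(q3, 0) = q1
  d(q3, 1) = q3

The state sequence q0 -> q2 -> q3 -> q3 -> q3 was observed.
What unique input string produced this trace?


Trace back each transition to find the symbol:
  q0 --[1]--> q2
  q2 --[0]--> q3
  q3 --[1]--> q3
  q3 --[1]--> q3

"1011"


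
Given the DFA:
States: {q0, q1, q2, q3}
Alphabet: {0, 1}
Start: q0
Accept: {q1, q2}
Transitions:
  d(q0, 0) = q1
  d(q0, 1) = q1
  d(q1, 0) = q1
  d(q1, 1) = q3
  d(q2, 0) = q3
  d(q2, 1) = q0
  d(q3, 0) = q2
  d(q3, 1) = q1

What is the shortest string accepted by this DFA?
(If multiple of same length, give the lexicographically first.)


BFS by string length (lex-first path to each state shown):
  len 0: q0<-""
  len 1: q1<-"0"
Found accept state at length 1.

"0"


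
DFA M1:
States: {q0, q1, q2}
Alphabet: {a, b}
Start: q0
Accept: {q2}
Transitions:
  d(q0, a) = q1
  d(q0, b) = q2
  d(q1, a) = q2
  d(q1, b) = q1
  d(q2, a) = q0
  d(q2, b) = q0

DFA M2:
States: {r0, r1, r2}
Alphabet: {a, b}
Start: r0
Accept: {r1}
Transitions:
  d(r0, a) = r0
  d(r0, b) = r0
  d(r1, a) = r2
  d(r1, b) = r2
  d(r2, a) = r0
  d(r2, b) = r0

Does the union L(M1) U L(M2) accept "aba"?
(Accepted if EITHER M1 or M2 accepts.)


M1: final=q2 accepted=True
M2: final=r0 accepted=False

Yes, union accepts


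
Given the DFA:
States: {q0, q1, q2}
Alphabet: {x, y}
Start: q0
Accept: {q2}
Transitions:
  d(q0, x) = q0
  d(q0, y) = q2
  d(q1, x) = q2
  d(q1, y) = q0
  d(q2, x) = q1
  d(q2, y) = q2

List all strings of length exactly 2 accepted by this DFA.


All strings of length 2: 4 total
Accepted: 2

"xy", "yy"


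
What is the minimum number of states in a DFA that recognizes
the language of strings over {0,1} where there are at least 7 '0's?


States: count = 0, 1, ..., 6, and a final '>= 7' state.
Total: 7 + 1 = 8. Accept = '>= 7' state.

8


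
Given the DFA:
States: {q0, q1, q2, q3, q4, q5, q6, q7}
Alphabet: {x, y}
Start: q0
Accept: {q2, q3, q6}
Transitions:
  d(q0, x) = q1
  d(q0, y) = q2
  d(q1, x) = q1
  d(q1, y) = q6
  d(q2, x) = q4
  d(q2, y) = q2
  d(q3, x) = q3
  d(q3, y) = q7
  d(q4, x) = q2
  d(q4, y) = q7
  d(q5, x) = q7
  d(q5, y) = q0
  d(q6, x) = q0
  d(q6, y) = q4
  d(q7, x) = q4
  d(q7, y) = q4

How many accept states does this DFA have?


Accept states listed: {q2, q3, q6}
Counting: q2(1) q3(2) q6(3)

3


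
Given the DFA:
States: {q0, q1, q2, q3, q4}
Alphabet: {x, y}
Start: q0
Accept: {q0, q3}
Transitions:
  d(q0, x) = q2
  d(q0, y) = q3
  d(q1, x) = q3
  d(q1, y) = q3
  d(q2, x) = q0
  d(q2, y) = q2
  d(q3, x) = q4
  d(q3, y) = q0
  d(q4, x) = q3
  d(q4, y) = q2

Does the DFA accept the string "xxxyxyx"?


Trace: q0 -> q2 -> q0 -> q2 -> q2 -> q0 -> q3 -> q4
Final state: q4
Accept states: {q0, q3}

No, rejected (final state q4 is not an accept state)


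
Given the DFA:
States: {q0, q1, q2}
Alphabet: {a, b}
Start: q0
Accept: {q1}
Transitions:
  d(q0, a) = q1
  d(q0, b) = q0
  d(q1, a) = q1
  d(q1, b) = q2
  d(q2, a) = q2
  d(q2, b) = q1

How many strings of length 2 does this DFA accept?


Enumerating all length-2 strings:
  "aa" -> q1 [accept]
  "ab" -> q2 [reject]
  "ba" -> q1 [accept]
  "bb" -> q0 [reject]

2 out of 4


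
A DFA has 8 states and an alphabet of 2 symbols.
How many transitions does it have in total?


Each state has exactly one transition per symbol.
8 * 2 = 16

16


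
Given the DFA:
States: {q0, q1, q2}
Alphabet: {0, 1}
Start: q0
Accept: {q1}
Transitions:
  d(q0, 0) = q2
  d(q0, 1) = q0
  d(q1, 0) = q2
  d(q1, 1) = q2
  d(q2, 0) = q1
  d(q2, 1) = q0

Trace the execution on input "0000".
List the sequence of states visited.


Input: 0000
d(q0, 0) = q2
d(q2, 0) = q1
d(q1, 0) = q2
d(q2, 0) = q1


q0 -> q2 -> q1 -> q2 -> q1


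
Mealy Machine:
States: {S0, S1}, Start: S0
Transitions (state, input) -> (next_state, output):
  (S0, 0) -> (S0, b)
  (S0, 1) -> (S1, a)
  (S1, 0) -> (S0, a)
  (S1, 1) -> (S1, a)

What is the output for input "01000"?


Step-by-step:
  (S0, 0) -> (S0, b)
  (S0, 1) -> (S1, a)
  (S1, 0) -> (S0, a)
  (S0, 0) -> (S0, b)
  (S0, 0) -> (S0, b)

"baabb"


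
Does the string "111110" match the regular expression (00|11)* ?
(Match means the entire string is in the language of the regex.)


|string| = 6; first = '1'; last = '0'

No, "111110" does not match (00|11)*


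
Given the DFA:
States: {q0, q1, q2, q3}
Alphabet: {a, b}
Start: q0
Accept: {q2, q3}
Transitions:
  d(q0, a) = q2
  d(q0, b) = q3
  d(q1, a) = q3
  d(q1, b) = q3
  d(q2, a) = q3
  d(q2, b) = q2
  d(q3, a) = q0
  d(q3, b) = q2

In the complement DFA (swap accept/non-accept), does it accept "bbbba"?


Trace: q0 -> q3 -> q2 -> q2 -> q2 -> q3
Final: q3
Original accept: {q2, q3}
Complement: q3 is in original accept

No, complement rejects (original accepts)


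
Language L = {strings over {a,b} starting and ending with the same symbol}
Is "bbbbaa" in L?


first = 'b', last = 'a'

No, "bbbbaa" is not in L


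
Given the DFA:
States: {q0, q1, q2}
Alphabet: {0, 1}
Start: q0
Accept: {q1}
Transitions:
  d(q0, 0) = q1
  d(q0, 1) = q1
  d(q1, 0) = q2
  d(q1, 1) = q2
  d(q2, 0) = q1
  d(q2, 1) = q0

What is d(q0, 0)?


Looking up transition d(q0, 0)

q1


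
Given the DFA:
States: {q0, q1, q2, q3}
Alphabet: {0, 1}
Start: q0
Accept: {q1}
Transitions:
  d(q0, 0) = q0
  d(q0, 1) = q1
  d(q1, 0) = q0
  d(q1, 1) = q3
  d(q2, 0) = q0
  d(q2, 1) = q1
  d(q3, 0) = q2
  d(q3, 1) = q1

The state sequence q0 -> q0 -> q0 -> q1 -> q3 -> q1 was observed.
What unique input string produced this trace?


Trace back each transition to find the symbol:
  q0 --[0]--> q0
  q0 --[0]--> q0
  q0 --[1]--> q1
  q1 --[1]--> q3
  q3 --[1]--> q1

"00111"


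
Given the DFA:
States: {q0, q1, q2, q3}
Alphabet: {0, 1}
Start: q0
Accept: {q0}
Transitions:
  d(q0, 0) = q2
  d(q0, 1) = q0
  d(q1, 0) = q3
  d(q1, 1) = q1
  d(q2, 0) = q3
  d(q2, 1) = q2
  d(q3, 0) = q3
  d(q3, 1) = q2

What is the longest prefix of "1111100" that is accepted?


Run the DFA, marking each prefix where the state is accepting:
  "" -> q0 [accept]
  "1" -> q0 [accept]
  "11" -> q0 [accept]
  "111" -> q0 [accept]
  "1111" -> q0 [accept]
  "11111" -> q0 [accept]
  "111110" -> q2 [reject]
  "1111100" -> q3 [reject]

"11111"


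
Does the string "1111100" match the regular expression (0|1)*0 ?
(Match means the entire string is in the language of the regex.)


|string| = 7; first = '1'; last = '0'

Yes, "1111100" matches (0|1)*0


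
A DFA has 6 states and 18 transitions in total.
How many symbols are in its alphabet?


Each state has exactly one transition per symbol.
|alphabet| = transitions / states = 18 / 6 = 3

3


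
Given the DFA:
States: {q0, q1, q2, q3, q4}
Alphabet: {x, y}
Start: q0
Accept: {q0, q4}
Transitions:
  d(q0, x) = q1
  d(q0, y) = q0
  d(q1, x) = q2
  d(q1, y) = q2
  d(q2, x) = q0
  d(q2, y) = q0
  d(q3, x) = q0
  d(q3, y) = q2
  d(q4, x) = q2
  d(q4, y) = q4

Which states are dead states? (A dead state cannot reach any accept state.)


Forward reachability from each state:
  q0 -> reaches accept state q0 (live)
  q1 -> reaches accept state q0 (live)
  q2 -> reaches accept state q0 (live)
  q3 -> reaches accept state q0 (live)
  q4 -> reaches accept state q0 (live)

None (all states can reach an accept state)


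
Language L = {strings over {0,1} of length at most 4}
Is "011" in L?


length = 3

Yes, "011" is in L


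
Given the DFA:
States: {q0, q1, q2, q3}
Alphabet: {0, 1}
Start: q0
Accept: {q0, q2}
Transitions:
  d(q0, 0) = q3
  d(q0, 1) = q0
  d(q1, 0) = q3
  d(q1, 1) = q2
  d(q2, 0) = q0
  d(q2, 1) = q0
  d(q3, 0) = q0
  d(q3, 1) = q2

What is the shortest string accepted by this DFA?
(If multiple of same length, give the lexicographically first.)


BFS by string length (lex-first path to each state shown):
  len 0: q0<-""
Found accept state at length 0.

"" (empty string)


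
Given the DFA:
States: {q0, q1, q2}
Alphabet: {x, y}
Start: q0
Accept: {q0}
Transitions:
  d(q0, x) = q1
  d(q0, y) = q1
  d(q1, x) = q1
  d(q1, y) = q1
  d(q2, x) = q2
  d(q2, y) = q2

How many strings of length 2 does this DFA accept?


Enumerating all length-2 strings:
  "xx" -> q1 [reject]
  "xy" -> q1 [reject]
  "yx" -> q1 [reject]
  "yy" -> q1 [reject]

0 out of 4


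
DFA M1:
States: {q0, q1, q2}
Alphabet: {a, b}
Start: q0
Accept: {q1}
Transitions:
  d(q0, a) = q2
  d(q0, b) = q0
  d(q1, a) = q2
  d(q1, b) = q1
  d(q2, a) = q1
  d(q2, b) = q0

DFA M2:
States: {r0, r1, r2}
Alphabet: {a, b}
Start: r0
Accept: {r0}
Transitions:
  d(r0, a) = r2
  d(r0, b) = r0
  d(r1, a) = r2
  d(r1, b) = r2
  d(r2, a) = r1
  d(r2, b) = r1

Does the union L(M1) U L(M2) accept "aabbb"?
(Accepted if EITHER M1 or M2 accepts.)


M1: final=q1 accepted=True
M2: final=r2 accepted=False

Yes, union accepts


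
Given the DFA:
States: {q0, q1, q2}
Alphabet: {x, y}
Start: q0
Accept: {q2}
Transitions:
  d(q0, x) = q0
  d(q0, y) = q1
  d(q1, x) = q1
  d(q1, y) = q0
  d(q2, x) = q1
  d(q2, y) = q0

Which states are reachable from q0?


BFS from q0:
  layer 0: {q0}
  layer 1: {q1}

{q0, q1}


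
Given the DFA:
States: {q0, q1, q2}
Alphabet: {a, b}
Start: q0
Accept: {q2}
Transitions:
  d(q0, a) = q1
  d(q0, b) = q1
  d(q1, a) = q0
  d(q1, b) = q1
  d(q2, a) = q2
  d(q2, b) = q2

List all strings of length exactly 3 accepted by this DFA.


All strings of length 3: 8 total
Accepted: 0

None


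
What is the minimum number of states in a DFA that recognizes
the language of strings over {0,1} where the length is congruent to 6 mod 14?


States track (length) mod 14.
Need 14 states: one per remainder 0..13; accept = remainder 6.

14


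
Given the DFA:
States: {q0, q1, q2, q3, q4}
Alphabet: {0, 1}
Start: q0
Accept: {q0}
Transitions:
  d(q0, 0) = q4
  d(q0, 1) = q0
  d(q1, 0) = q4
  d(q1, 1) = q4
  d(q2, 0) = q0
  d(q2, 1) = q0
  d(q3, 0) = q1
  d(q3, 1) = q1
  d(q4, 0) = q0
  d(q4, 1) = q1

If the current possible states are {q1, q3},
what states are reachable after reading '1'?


Apply transition on '1' from each current state:
  d(q1, 1) = q4
  d(q3, 1) = q1

{q1, q4}


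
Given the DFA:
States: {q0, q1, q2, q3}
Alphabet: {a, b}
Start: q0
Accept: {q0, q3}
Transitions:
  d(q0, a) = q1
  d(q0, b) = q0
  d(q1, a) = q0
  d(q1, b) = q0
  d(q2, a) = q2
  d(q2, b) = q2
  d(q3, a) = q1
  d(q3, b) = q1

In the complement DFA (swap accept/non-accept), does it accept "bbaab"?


Trace: q0 -> q0 -> q0 -> q1 -> q0 -> q0
Final: q0
Original accept: {q0, q3}
Complement: q0 is in original accept

No, complement rejects (original accepts)


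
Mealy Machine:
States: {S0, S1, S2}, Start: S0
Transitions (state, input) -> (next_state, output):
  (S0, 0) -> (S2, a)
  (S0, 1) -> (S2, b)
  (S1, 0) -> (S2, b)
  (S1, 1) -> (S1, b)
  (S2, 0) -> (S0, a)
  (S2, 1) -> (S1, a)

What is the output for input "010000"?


Step-by-step:
  (S0, 0) -> (S2, a)
  (S2, 1) -> (S1, a)
  (S1, 0) -> (S2, b)
  (S2, 0) -> (S0, a)
  (S0, 0) -> (S2, a)
  (S2, 0) -> (S0, a)

"aabaaa"


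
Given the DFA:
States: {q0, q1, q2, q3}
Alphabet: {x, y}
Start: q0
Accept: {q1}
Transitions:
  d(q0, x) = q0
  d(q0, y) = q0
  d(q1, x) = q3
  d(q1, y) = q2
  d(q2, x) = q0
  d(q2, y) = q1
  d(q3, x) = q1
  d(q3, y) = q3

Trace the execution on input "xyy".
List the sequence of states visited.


Input: xyy
d(q0, x) = q0
d(q0, y) = q0
d(q0, y) = q0


q0 -> q0 -> q0 -> q0


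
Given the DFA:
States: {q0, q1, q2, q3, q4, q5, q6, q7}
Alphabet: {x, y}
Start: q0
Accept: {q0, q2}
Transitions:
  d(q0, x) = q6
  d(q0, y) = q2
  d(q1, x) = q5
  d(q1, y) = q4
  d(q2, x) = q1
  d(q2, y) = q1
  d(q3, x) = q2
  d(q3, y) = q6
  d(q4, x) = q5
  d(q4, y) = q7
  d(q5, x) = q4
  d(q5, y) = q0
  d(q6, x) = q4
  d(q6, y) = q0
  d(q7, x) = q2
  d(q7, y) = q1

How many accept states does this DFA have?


Accept states listed: {q0, q2}
Counting: q0(1) q2(2)

2


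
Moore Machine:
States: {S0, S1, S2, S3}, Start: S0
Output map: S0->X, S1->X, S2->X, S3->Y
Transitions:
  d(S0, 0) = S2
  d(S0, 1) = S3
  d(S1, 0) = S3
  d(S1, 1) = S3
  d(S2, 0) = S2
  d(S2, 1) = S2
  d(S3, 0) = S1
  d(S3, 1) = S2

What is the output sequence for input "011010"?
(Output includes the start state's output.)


Start: S0 (output X)
  --0--> S2 (output X)
  --1--> S2 (output X)
  --1--> S2 (output X)
  --0--> S2 (output X)
  --1--> S2 (output X)
  --0--> S2 (output X)

"XXXXXXX"


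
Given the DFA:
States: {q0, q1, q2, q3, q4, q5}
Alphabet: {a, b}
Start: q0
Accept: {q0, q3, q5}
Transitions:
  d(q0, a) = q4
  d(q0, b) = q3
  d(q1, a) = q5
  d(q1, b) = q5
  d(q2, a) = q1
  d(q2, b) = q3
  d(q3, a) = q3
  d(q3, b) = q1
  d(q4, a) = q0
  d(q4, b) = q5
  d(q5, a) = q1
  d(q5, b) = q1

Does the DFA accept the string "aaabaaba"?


Trace: q0 -> q4 -> q0 -> q4 -> q5 -> q1 -> q5 -> q1 -> q5
Final state: q5
Accept states: {q0, q3, q5}

Yes, accepted (final state q5 is an accept state)


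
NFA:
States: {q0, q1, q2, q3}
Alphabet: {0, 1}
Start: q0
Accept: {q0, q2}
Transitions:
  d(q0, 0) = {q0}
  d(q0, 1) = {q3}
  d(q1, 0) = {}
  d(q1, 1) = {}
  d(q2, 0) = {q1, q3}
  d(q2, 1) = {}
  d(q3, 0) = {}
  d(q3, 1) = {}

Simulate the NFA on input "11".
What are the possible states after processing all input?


Start: {q0}
  --1--> {q3}
  --1--> {}

{} (empty set, no valid transitions)


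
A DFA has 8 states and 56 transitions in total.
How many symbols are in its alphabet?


Each state has exactly one transition per symbol.
|alphabet| = transitions / states = 56 / 8 = 7

7


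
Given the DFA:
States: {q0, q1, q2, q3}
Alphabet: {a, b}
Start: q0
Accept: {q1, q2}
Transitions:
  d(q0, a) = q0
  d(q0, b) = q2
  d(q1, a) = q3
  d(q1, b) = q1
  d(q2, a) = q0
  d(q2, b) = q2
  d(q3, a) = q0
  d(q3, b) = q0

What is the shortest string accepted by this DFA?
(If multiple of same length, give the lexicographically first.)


BFS by string length (lex-first path to each state shown):
  len 0: q0<-""
  len 1: q0<-"a", q2<-"b"
Found accept state at length 1.

"b"


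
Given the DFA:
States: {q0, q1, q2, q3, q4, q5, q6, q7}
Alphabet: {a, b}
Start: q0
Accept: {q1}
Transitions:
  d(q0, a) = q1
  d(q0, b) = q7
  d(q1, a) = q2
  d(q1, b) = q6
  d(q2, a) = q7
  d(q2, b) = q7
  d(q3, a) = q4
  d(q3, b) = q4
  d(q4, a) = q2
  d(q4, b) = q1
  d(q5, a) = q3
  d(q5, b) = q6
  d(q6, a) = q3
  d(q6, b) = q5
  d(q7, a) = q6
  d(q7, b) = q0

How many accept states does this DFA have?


Accept states listed: {q1}
Counting: q1(1)

1


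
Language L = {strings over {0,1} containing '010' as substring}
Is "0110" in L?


'010' does not occur

No, "0110" is not in L


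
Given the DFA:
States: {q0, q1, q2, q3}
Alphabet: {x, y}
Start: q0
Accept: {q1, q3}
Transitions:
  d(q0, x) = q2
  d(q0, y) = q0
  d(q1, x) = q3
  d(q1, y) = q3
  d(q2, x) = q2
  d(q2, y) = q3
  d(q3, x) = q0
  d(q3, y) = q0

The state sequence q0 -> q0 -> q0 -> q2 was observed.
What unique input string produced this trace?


Trace back each transition to find the symbol:
  q0 --[y]--> q0
  q0 --[y]--> q0
  q0 --[x]--> q2

"yyx"


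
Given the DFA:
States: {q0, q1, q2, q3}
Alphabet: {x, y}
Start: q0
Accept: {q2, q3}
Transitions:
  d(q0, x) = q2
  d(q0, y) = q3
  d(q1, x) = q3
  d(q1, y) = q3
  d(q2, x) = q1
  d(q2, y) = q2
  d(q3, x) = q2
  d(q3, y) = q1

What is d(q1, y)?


Looking up transition d(q1, y)

q3


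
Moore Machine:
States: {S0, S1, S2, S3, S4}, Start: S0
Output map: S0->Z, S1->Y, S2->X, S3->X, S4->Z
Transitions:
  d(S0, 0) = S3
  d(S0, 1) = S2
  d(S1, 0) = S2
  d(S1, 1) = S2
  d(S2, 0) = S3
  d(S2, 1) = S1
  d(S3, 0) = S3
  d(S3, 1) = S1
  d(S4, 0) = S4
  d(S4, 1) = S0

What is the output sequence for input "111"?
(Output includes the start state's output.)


Start: S0 (output Z)
  --1--> S2 (output X)
  --1--> S1 (output Y)
  --1--> S2 (output X)

"ZXYX"


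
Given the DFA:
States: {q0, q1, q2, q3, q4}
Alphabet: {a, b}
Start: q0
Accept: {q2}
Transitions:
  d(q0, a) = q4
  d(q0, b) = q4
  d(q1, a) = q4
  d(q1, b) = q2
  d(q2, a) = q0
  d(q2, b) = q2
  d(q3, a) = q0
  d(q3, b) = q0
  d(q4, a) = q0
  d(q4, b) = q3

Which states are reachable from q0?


BFS from q0:
  layer 0: {q0}
  layer 1: {q4}
  layer 2: {q3}

{q0, q3, q4}


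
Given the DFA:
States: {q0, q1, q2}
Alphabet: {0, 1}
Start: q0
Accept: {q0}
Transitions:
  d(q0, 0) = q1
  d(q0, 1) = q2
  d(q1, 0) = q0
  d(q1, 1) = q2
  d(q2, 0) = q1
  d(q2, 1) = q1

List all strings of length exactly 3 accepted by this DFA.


All strings of length 3: 8 total
Accepted: 2

"100", "110"


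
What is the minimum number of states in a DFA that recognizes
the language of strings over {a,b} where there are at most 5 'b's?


States: count = 0, 1, ..., 5 (all accepting; 6 states), plus a dead state for count > 5.
Total: 6 + 1 = 7.

7


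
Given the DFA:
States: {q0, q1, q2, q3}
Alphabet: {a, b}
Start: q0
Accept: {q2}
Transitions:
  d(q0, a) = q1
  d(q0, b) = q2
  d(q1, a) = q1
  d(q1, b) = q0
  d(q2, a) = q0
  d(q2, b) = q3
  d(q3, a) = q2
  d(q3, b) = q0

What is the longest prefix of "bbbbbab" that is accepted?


Run the DFA, marking each prefix where the state is accepting:
  "" -> q0 [reject]
  "b" -> q2 [accept]
  "bb" -> q3 [reject]
  "bbb" -> q0 [reject]
  "bbbb" -> q2 [accept]
  "bbbbb" -> q3 [reject]
  "bbbbba" -> q2 [accept]
  "bbbbbab" -> q3 [reject]

"bbbbba"


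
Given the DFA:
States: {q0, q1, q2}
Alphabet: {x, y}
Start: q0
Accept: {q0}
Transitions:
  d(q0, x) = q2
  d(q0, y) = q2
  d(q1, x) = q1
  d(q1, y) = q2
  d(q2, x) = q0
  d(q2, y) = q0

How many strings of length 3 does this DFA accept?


Enumerating all length-3 strings:
  "xxx" -> q2 [reject]
  "xxy" -> q2 [reject]
  "xyx" -> q2 [reject]
  "xyy" -> q2 [reject]
  "yxx" -> q2 [reject]
  "yxy" -> q2 [reject]
  "yyx" -> q2 [reject]
  "yyy" -> q2 [reject]

0 out of 8


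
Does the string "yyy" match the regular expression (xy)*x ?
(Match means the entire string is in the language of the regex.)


|string| = 3; first = 'y'; last = 'y'

No, "yyy" does not match (xy)*x


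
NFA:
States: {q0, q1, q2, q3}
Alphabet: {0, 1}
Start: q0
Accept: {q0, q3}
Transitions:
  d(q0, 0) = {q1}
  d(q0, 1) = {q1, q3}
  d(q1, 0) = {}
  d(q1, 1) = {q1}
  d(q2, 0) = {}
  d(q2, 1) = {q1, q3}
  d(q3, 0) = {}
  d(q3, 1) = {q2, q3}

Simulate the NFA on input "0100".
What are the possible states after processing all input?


Start: {q0}
  --0--> {q1}
  --1--> {q1}
  --0--> {}
  --0--> {}

{} (empty set, no valid transitions)


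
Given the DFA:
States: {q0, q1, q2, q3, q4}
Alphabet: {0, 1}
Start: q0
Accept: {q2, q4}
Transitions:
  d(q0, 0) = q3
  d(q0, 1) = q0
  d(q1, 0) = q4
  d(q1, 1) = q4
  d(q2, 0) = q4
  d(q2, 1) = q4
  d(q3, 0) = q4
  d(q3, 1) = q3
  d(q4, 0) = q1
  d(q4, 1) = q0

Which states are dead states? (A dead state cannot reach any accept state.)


Forward reachability from each state:
  q0 -> reaches accept state q4 (live)
  q1 -> reaches accept state q4 (live)
  q2 -> reaches accept state q2 (live)
  q3 -> reaches accept state q4 (live)
  q4 -> reaches accept state q4 (live)

None (all states can reach an accept state)


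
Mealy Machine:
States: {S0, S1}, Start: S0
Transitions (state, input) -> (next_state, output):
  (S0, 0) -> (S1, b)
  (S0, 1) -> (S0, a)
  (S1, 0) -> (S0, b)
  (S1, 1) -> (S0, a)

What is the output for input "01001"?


Step-by-step:
  (S0, 0) -> (S1, b)
  (S1, 1) -> (S0, a)
  (S0, 0) -> (S1, b)
  (S1, 0) -> (S0, b)
  (S0, 1) -> (S0, a)

"babba"


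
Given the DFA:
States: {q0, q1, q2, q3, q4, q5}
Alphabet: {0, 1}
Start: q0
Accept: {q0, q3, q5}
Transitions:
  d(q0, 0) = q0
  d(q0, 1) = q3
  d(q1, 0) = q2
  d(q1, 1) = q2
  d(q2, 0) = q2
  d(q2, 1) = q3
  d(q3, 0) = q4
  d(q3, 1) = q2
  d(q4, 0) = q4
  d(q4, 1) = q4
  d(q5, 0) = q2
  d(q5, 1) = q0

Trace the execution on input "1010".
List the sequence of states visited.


Input: 1010
d(q0, 1) = q3
d(q3, 0) = q4
d(q4, 1) = q4
d(q4, 0) = q4


q0 -> q3 -> q4 -> q4 -> q4


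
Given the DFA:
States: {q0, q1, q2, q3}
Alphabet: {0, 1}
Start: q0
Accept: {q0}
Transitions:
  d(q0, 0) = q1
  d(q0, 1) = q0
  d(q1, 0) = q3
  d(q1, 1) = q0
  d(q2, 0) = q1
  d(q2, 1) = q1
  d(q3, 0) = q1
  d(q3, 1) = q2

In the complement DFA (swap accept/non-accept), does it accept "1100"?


Trace: q0 -> q0 -> q0 -> q1 -> q3
Final: q3
Original accept: {q0}
Complement: q3 is not in original accept

Yes, complement accepts (original rejects)


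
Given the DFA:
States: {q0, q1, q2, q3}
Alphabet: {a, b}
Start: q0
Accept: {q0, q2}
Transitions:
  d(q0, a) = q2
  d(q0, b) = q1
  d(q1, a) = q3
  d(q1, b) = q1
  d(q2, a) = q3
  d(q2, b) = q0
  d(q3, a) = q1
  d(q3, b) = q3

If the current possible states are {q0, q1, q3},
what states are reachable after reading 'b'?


Apply transition on 'b' from each current state:
  d(q0, b) = q1
  d(q1, b) = q1
  d(q3, b) = q3

{q1, q3}


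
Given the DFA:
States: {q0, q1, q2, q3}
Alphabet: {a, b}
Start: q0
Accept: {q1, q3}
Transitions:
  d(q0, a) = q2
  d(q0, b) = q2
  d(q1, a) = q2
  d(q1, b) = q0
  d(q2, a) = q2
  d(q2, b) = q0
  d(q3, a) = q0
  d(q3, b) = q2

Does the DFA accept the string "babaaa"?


Trace: q0 -> q2 -> q2 -> q0 -> q2 -> q2 -> q2
Final state: q2
Accept states: {q1, q3}

No, rejected (final state q2 is not an accept state)


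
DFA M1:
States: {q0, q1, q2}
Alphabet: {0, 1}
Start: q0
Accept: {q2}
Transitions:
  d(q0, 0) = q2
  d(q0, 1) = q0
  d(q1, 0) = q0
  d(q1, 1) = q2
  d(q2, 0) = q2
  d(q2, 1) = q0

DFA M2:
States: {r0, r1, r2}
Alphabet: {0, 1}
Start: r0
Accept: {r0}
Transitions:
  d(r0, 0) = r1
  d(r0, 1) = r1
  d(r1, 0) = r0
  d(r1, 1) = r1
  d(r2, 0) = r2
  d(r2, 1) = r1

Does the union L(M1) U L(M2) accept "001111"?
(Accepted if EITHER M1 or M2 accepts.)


M1: final=q0 accepted=False
M2: final=r1 accepted=False

No, union rejects (neither accepts)


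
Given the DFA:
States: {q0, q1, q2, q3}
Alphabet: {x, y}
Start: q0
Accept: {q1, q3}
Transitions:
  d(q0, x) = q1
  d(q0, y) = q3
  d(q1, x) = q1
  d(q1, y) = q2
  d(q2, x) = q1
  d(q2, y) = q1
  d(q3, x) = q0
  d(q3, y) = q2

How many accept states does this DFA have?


Accept states listed: {q1, q3}
Counting: q1(1) q3(2)

2


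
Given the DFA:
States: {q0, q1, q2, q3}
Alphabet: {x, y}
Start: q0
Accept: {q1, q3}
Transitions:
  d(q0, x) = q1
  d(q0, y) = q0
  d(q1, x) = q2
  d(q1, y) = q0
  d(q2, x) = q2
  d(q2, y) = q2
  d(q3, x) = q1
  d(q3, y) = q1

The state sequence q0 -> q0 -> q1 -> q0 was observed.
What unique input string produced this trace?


Trace back each transition to find the symbol:
  q0 --[y]--> q0
  q0 --[x]--> q1
  q1 --[y]--> q0

"yxy"


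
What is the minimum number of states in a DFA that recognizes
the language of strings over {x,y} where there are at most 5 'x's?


States: count = 0, 1, ..., 5 (all accepting; 6 states), plus a dead state for count > 5.
Total: 6 + 1 = 7.

7


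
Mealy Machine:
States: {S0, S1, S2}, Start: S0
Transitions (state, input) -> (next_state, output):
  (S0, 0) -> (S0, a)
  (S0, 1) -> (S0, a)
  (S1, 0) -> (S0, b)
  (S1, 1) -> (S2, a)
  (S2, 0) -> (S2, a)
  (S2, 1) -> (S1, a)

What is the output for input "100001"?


Step-by-step:
  (S0, 1) -> (S0, a)
  (S0, 0) -> (S0, a)
  (S0, 0) -> (S0, a)
  (S0, 0) -> (S0, a)
  (S0, 0) -> (S0, a)
  (S0, 1) -> (S0, a)

"aaaaaa"


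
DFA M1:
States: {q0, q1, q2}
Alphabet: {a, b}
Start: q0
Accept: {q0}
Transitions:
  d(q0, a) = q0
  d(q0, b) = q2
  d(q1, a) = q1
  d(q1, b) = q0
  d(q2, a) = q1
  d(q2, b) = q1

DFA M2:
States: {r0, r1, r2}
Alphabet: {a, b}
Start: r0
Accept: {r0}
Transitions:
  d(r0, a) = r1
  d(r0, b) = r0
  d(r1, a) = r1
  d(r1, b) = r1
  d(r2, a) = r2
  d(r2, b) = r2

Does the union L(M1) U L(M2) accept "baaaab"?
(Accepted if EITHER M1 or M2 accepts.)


M1: final=q0 accepted=True
M2: final=r1 accepted=False

Yes, union accepts


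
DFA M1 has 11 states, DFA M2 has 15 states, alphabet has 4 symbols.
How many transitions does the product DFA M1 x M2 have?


Product DFA has 11 * 15 = 165 states.
Each has 4 transitions: 165 * 4 = 660

660


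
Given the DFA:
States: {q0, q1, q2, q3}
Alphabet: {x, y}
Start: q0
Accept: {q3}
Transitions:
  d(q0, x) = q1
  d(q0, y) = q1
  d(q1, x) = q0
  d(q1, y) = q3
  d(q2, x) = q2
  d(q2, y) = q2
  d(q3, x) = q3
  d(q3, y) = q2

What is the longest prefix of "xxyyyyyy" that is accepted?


Run the DFA, marking each prefix where the state is accepting:
  "" -> q0 [reject]
  "x" -> q1 [reject]
  "xx" -> q0 [reject]
  "xxy" -> q1 [reject]
  "xxyy" -> q3 [accept]
  "xxyyy" -> q2 [reject]
  "xxyyyy" -> q2 [reject]
  "xxyyyyy" -> q2 [reject]
  "xxyyyyyy" -> q2 [reject]

"xxyy"


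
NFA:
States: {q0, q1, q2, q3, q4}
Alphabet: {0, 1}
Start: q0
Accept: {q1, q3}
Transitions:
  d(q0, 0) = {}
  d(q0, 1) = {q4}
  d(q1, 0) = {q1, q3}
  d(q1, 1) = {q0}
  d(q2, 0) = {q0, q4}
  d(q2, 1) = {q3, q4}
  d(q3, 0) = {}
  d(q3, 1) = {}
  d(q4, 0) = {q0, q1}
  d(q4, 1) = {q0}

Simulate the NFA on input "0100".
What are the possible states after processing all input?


Start: {q0}
  --0--> {}
  --1--> {}
  --0--> {}
  --0--> {}

{} (empty set, no valid transitions)


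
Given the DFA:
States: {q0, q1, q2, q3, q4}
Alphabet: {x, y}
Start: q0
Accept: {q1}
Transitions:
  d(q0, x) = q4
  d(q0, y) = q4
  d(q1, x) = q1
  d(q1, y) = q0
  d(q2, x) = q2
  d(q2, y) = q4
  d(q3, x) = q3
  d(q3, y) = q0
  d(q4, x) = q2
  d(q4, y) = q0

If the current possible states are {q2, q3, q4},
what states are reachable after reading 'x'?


Apply transition on 'x' from each current state:
  d(q2, x) = q2
  d(q3, x) = q3
  d(q4, x) = q2

{q2, q3}


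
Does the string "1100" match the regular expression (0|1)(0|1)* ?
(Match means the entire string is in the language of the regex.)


|string| = 4; first = '1'; last = '0'

Yes, "1100" matches (0|1)(0|1)*


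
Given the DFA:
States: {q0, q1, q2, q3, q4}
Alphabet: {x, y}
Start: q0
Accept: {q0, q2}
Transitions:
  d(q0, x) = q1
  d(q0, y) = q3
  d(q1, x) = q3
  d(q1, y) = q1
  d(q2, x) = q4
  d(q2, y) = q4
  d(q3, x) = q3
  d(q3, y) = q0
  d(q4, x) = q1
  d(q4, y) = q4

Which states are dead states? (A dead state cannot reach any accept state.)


Forward reachability from each state:
  q0 -> reaches accept state q0 (live)
  q1 -> reaches accept state q0 (live)
  q2 -> reaches accept state q0 (live)
  q3 -> reaches accept state q0 (live)
  q4 -> reaches accept state q0 (live)

None (all states can reach an accept state)


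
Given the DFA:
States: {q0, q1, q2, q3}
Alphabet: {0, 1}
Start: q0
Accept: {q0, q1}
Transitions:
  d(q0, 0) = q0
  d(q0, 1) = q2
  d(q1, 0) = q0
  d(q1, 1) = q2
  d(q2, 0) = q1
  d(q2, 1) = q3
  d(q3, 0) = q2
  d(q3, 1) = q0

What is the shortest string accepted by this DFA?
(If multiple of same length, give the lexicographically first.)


BFS by string length (lex-first path to each state shown):
  len 0: q0<-""
Found accept state at length 0.

"" (empty string)


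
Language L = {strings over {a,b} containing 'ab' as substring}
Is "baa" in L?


'ab' does not occur

No, "baa" is not in L


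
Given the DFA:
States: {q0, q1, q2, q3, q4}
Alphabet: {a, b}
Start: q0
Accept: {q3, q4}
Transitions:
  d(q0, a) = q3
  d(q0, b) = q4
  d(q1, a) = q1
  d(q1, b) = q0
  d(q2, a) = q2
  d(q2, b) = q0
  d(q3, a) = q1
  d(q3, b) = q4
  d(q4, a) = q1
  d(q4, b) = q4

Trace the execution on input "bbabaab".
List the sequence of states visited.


Input: bbabaab
d(q0, b) = q4
d(q4, b) = q4
d(q4, a) = q1
d(q1, b) = q0
d(q0, a) = q3
d(q3, a) = q1
d(q1, b) = q0


q0 -> q4 -> q4 -> q1 -> q0 -> q3 -> q1 -> q0


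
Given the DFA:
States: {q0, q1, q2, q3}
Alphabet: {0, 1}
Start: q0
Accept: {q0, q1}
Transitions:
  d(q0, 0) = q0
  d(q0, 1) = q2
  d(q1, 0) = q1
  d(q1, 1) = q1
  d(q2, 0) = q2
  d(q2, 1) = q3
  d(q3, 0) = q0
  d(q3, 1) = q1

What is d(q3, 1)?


Looking up transition d(q3, 1)

q1


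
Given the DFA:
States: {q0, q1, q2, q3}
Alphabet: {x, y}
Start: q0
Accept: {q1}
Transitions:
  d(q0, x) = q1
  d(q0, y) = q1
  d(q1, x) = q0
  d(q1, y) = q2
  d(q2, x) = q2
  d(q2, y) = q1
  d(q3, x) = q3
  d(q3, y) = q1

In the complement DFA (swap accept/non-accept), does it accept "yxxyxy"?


Trace: q0 -> q1 -> q0 -> q1 -> q2 -> q2 -> q1
Final: q1
Original accept: {q1}
Complement: q1 is in original accept

No, complement rejects (original accepts)


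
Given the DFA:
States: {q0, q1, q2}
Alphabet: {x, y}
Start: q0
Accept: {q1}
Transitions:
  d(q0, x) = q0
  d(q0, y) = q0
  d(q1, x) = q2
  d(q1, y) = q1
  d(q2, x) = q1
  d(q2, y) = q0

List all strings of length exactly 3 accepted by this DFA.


All strings of length 3: 8 total
Accepted: 0

None


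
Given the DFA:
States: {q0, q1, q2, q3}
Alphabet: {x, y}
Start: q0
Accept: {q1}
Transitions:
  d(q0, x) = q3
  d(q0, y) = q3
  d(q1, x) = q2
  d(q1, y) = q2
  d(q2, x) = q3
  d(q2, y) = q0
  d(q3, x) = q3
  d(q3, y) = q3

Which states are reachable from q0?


BFS from q0:
  layer 0: {q0}
  layer 1: {q3}

{q0, q3}


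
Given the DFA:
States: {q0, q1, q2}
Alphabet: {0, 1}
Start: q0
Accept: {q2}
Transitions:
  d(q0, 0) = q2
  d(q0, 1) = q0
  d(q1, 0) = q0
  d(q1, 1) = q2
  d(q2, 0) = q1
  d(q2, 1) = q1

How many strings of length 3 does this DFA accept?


Enumerating all length-3 strings:
  "000" -> q0 [reject]
  "001" -> q2 [accept]
  "010" -> q0 [reject]
  "011" -> q2 [accept]
  "100" -> q1 [reject]
  "101" -> q1 [reject]
  "110" -> q2 [accept]
  "111" -> q0 [reject]

3 out of 8


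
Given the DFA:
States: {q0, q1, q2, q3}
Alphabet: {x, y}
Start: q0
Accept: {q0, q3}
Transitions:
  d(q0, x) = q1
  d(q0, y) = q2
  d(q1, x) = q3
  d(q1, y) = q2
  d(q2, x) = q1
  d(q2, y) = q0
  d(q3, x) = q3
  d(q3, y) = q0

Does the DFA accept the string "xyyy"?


Trace: q0 -> q1 -> q2 -> q0 -> q2
Final state: q2
Accept states: {q0, q3}

No, rejected (final state q2 is not an accept state)


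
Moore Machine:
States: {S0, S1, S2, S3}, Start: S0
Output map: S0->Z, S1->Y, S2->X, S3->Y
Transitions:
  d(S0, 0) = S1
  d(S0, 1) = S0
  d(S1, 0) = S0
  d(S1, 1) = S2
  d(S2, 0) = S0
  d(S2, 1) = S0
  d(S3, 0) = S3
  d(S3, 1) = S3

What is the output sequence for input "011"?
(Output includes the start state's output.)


Start: S0 (output Z)
  --0--> S1 (output Y)
  --1--> S2 (output X)
  --1--> S0 (output Z)

"ZYXZ"


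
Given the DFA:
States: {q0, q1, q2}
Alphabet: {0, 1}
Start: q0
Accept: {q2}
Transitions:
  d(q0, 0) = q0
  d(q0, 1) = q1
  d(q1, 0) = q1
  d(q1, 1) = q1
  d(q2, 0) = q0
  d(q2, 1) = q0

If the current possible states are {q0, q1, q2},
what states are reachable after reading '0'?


Apply transition on '0' from each current state:
  d(q0, 0) = q0
  d(q1, 0) = q1
  d(q2, 0) = q0

{q0, q1}


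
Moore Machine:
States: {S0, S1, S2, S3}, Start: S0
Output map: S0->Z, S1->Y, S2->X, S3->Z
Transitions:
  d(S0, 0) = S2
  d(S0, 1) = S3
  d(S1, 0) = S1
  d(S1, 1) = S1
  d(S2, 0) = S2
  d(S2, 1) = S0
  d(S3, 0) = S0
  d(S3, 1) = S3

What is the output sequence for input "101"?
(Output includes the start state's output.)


Start: S0 (output Z)
  --1--> S3 (output Z)
  --0--> S0 (output Z)
  --1--> S3 (output Z)

"ZZZZ"


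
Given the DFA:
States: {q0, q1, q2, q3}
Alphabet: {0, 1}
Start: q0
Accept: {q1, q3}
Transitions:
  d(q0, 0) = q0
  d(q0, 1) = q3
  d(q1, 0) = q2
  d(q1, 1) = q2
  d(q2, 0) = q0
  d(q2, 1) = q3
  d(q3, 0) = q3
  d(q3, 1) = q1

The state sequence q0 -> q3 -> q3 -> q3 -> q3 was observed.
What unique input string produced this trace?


Trace back each transition to find the symbol:
  q0 --[1]--> q3
  q3 --[0]--> q3
  q3 --[0]--> q3
  q3 --[0]--> q3

"1000"


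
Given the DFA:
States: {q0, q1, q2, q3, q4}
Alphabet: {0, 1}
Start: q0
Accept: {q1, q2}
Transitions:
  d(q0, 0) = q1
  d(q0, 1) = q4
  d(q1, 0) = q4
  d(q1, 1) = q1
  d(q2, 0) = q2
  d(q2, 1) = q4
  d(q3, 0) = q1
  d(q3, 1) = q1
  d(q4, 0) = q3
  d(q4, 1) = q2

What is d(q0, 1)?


Looking up transition d(q0, 1)

q4


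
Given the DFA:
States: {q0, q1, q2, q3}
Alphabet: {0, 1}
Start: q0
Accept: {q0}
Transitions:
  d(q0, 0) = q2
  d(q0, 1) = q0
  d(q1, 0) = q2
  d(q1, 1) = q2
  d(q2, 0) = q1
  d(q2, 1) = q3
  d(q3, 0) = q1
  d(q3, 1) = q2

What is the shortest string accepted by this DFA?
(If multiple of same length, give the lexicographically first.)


BFS by string length (lex-first path to each state shown):
  len 0: q0<-""
Found accept state at length 0.

"" (empty string)


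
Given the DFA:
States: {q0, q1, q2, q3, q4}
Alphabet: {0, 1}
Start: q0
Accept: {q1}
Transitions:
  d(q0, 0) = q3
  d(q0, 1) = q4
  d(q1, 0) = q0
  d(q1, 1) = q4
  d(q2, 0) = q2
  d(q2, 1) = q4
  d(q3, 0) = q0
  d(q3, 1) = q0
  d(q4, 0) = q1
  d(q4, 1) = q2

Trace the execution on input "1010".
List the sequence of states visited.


Input: 1010
d(q0, 1) = q4
d(q4, 0) = q1
d(q1, 1) = q4
d(q4, 0) = q1


q0 -> q4 -> q1 -> q4 -> q1
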